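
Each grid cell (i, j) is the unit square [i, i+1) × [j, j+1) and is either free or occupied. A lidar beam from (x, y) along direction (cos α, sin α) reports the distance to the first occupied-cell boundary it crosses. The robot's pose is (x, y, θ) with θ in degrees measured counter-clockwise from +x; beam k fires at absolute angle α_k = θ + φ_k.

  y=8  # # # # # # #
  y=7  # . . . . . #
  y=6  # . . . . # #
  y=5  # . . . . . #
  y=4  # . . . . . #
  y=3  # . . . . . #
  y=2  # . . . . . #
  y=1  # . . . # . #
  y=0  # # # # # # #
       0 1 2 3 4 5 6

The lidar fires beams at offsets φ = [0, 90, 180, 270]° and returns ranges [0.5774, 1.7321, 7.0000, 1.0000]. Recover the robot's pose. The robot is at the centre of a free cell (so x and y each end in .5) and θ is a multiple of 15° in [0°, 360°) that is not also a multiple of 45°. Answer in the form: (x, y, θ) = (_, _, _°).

(x, y, θ) = (2.5, 7.5, 120°)

The pose lattice has 33·16 = 528 candidates. Test each by forward raycasting.
  (1.5, 1.5, 240°): beam 2 = 1.0000 ≠ 1.7321 ✗
  (3.5, 7.5, 150°): beam 1 = 1.0000 ≠ 0.5774 ✗
  (1.5, 1.5, 285°): beam 1 = 0.5176 ≠ 0.5774 ✗
  (4.5, 6.5, 30°): beam 3 = 4.0415 ≠ 7.0000 ✗
  …
  (2.5, 7.5, 120°): r_1=0.5774, r_2=1.7321, r_3=7.0000, r_4=1.0000 — all match ✓
Unique over the lattice → pose = (2.5, 7.5, 120°).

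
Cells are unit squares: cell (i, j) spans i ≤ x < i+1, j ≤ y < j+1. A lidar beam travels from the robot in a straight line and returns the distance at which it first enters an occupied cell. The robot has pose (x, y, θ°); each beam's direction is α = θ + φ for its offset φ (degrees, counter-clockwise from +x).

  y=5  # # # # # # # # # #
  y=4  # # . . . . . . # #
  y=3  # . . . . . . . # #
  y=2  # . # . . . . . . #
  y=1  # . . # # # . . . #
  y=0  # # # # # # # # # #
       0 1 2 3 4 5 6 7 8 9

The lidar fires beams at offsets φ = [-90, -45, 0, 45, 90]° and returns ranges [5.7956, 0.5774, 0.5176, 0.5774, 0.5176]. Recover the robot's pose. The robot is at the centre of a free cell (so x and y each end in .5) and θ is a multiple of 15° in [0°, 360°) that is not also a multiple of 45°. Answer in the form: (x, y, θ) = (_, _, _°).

(x, y, θ) = (1.5, 3.5, 105°)

The pose lattice has 25·16 = 400 candidates. Test each by forward raycasting.
  (3.5, 4.5, 30°): beam 1 = 2.8868 ≠ 5.7956 ✗
  (6.5, 1.5, 75°): beam 1 = 1.9319 ≠ 5.7956 ✗
  (4.5, 2.5, 105°): beam 1 = 3.6235 ≠ 5.7956 ✗
  …
  (1.5, 3.5, 105°): r_1=5.7956, r_2=0.5774, r_3=0.5176, r_4=0.5774, r_5=0.5176 — all match ✓
No second candidate reproduces the full scan.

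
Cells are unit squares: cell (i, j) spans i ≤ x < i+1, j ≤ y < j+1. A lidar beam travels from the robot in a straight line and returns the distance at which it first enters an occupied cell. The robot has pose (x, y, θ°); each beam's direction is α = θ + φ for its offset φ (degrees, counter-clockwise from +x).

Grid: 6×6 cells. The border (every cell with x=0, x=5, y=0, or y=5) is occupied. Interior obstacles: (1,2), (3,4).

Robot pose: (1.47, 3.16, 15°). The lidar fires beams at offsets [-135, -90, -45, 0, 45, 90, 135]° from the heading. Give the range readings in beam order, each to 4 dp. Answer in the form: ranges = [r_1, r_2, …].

ranges = [0.1848, 0.1656, 0.3200, 3.6545, 2.1246, 1.8159, 0.5427]

beam 1: φ=-135°, α=240°
  direction (-0.5000, -0.8660); cell (1,3); t to first gridline: x 0.9400, y 0.1848 (then +2.0000 / +1.1547)
    (1,2) via y @ 0.1848  # hit
  → r_1 = 0.1848
beam 2: φ=-90°, α=285°
  direction (0.2588, -0.9659); cell (1,3); t to first gridline: x 2.0478, y 0.1656 (then +3.8637 / +1.0353)
    (1,2) via y @ 0.1656  # hit
  → r_2 = 0.1656
beam 3: φ=-45°, α=330°
  direction (0.8660, -0.5000); cell (1,3); t to first gridline: x 0.6120, y 0.3200 (then +1.1547 / +2.0000)
    (1,2) via y @ 0.3200  # hit
  → r_3 = 0.3200
beam 4: φ=0°, α=15°
  direction (0.9659, 0.2588); cell (1,3); t to first gridline: x 0.5487, y 3.2455 (then +1.0353 / +3.8637)
    (2,3) via x @ 0.5487
    (3,3) via x @ 1.5840
    (4,3) via x @ 2.6192
    (4,4) via y @ 3.2455
    (5,4) via x @ 3.6545  # hit
  → r_4 = 3.6545
beam 5: φ=45°, α=60°
  direction (0.5000, 0.8660); cell (1,3); t to first gridline: x 1.0600, y 0.9699 (then +2.0000 / +1.1547)
    (1,4) via y @ 0.9699
    (2,4) via x @ 1.0600
    (2,5) via y @ 2.1246  # hit
  → r_5 = 2.1246
beam 6: φ=90°, α=105°
  direction (-0.2588, 0.9659); cell (1,3); t to first gridline: x 1.8159, y 0.8696 (then +3.8637 / +1.0353)
    (1,4) via y @ 0.8696
    (0,4) via x @ 1.8159  # hit
  → r_6 = 1.8159
beam 7: φ=135°, α=150°
  direction (-0.8660, 0.5000); cell (1,3); t to first gridline: x 0.5427, y 1.6800 (then +1.1547 / +2.0000)
    (0,3) via x @ 0.5427  # hit
  → r_7 = 0.5427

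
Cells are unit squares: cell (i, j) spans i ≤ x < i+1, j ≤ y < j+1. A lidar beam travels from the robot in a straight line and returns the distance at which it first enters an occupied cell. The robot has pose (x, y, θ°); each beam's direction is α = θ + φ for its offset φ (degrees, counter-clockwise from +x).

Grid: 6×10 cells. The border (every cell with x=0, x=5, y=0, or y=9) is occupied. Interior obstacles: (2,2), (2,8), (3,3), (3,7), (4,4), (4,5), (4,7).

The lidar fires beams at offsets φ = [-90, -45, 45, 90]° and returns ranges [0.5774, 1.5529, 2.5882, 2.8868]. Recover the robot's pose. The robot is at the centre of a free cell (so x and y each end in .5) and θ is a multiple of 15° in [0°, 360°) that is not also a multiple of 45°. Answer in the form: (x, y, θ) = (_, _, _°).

(x, y, θ) = (3.5, 5.5, 120°)

The pose lattice has 25·16 = 400 candidates. Test each by forward raycasting.
  (1.5, 3.5, 210°): beam 1 = 1.0000 ≠ 0.5774 ✗
  (2.5, 5.5, 210°): beam 1 = 3.0000 ≠ 0.5774 ✗
  (1.5, 4.5, 165°): beam 1 = 3.6235 ≠ 0.5774 ✗
  (4.5, 6.5, 30°): beam 2 = 0.5176 ≠ 1.5529 ✗
  …
  (3.5, 5.5, 120°): r_1=0.5774, r_2=1.5529, r_3=2.5882, r_4=2.8868 — all match ✓
No second candidate reproduces the full scan.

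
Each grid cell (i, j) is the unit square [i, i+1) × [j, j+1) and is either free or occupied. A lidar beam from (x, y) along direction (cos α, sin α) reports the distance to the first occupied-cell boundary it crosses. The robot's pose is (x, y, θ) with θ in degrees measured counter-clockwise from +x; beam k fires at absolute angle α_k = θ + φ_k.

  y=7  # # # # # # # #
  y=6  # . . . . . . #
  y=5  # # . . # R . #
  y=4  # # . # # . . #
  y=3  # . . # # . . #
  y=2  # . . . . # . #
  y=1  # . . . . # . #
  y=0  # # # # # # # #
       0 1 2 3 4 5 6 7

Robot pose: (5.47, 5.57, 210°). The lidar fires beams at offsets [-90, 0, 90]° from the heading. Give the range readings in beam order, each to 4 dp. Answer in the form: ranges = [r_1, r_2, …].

ranges = [1.6512, 0.5427, 3.0600]

beam 1: φ=-90°, α=120°
  dir = (cos 120°, sin 120°) = (-0.5000, 0.8660); from cell (5,5)
  next x-line at t=0.9400, next y-line at t=0.4965; Δt_x=2.0000, Δt_y=1.1547
    y: enter (5,6) at t=0.4965
    x: enter (4,6) at t=0.9400
    y: enter (4,7) at t=1.6512 ← occupied
  → r_1 = 1.6512
beam 2: φ=0°, α=210°
  dir = (cos 210°, sin 210°) = (-0.8660, -0.5000); from cell (5,5)
  next x-line at t=0.5427, next y-line at t=1.1400; Δt_x=1.1547, Δt_y=2.0000
    x: enter (4,5) at t=0.5427 ← occupied
  → r_2 = 0.5427
beam 3: φ=90°, α=300°
  dir = (cos 300°, sin 300°) = (0.5000, -0.8660); from cell (5,5)
  next x-line at t=1.0600, next y-line at t=0.6582; Δt_x=2.0000, Δt_y=1.1547
    y: enter (5,4) at t=0.6582
    x: enter (6,4) at t=1.0600
    y: enter (6,3) at t=1.8129
    y: enter (6,2) at t=2.9676
    x: enter (7,2) at t=3.0600 ← occupied
  → r_3 = 3.0600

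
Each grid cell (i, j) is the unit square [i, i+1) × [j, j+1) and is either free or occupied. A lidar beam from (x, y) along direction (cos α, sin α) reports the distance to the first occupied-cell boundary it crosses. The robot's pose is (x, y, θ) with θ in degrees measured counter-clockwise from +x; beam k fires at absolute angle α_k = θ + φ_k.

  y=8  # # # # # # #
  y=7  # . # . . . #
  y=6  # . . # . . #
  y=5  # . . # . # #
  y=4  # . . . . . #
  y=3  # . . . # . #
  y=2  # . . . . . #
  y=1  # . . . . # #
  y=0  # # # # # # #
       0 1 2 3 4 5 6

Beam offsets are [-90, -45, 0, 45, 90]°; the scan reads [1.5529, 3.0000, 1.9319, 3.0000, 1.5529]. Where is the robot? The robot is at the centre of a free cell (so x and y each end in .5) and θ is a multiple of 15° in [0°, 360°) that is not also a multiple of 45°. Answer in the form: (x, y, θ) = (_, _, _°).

Candidates: 29 free-cell centres × 16 headings = 464 poses. Raycast each; keep the one whose scan matches to 4 dp.
  (1.5, 4.5, 120°): beam 1 = 1.7321 ≠ 1.5529 ✗
  (4.5, 1.5, 300°): beam 1 = 1.0000 ≠ 1.5529 ✗
  (4.5, 4.5, 195°): beam 1 = 1.9319 ≠ 1.5529 ✗
  …
  (2.5, 3.5, 75°): r_1=1.5529, r_2=3.0000, r_3=1.9319, r_4=3.0000, r_5=1.5529 — all match ✓
Unique over the lattice → pose = (2.5, 3.5, 75°).

(x, y, θ) = (2.5, 3.5, 75°)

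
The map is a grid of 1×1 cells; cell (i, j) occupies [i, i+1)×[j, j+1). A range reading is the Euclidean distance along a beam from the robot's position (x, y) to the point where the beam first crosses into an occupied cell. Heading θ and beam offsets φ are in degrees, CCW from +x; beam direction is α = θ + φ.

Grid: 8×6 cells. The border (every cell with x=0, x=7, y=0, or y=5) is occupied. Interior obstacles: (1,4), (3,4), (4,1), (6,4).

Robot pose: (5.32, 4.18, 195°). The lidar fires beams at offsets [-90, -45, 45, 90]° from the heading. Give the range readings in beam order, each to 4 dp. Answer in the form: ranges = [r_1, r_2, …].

beam 1: φ=-90°, α=105°
  d=(-0.2588,0.9659)  start (5,4)  tX=1.2364 tY=0.8489  stride 1/|dx|=3.8637 1/|dy|=1.0353
    cross y-line → (5,5), t=0.8489 (wall)
  → r_1 = 0.8489
beam 2: φ=-45°, α=150°
  d=(-0.8660,0.5000)  start (5,4)  tX=0.3695 tY=1.6400  stride 1/|dx|=1.1547 1/|dy|=2.0000
    cross x-line → (4,4), t=0.3695
    cross x-line → (3,4), t=1.5242 (wall)
  → r_2 = 1.5242
beam 3: φ=45°, α=240°
  d=(-0.5000,-0.8660)  start (5,4)  tX=0.6400 tY=0.2078  stride 1/|dx|=2.0000 1/|dy|=1.1547
    cross y-line → (5,3), t=0.2078
    cross x-line → (4,3), t=0.6400
    cross y-line → (4,2), t=1.3625
    cross y-line → (4,1), t=2.5172 (wall)
  → r_3 = 2.5172
beam 4: φ=90°, α=285°
  d=(0.2588,-0.9659)  start (5,4)  tX=2.6273 tY=0.1863  stride 1/|dx|=3.8637 1/|dy|=1.0353
    cross y-line → (5,3), t=0.1863
    cross y-line → (5,2), t=1.2216
    cross y-line → (5,1), t=2.2569
    cross x-line → (6,1), t=2.6273
    cross y-line → (6,0), t=3.2922 (wall)
  → r_4 = 3.2922

ranges = [0.8489, 1.5242, 2.5172, 3.2922]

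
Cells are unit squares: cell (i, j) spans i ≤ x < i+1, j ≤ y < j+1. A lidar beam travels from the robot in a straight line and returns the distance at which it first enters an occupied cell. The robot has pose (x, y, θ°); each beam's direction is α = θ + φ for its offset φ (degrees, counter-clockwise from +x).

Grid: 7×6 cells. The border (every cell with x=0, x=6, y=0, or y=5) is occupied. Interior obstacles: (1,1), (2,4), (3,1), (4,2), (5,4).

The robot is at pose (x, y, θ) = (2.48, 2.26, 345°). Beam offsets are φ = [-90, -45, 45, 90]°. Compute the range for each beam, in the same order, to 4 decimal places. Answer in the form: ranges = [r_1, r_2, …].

beam 1: φ=-90°, α=255°
  d=(-0.2588,-0.9659)  start (2,2)  tX=1.8546 tY=0.2692  stride 1/|dx|=3.8637 1/|dy|=1.0353
    cross y-line → (2,1), t=0.2692
    cross y-line → (2,0), t=1.3044 (wall)
  → r_1 = 1.3044
beam 2: φ=-45°, α=300°
  d=(0.5000,-0.8660)  start (2,2)  tX=1.0400 tY=0.3002  stride 1/|dx|=2.0000 1/|dy|=1.1547
    cross y-line → (2,1), t=0.3002
    cross x-line → (3,1), t=1.0400 (wall)
  → r_2 = 1.0400
beam 3: φ=45°, α=30°
  d=(0.8660,0.5000)  start (2,2)  tX=0.6004 tY=1.4800  stride 1/|dx|=1.1547 1/|dy|=2.0000
    cross x-line → (3,2), t=0.6004
    cross y-line → (3,3), t=1.4800
    cross x-line → (4,3), t=1.7551
    cross x-line → (5,3), t=2.9098
    cross y-line → (5,4), t=3.4800 (wall)
  → r_3 = 3.4800
beam 4: φ=90°, α=75°
  d=(0.2588,0.9659)  start (2,2)  tX=2.0091 tY=0.7661  stride 1/|dx|=3.8637 1/|dy|=1.0353
    cross y-line → (2,3), t=0.7661
    cross y-line → (2,4), t=1.8014 (wall)
  → r_4 = 1.8014

ranges = [1.3044, 1.0400, 3.4800, 1.8014]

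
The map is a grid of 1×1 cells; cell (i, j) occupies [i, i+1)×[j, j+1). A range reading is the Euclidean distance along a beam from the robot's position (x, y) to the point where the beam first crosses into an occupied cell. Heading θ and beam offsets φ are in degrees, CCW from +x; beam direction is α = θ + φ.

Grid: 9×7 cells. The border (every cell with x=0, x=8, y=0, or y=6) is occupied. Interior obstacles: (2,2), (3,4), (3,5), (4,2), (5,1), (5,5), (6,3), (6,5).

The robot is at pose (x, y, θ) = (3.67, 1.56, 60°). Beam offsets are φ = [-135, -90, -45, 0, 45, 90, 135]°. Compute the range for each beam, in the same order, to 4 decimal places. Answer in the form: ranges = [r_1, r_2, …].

beam 1: φ=-135°, α=285°
  dir = (cos 285°, sin 285°) = (0.2588, -0.9659); from cell (3,1)
  next x-line at t=1.2750, next y-line at t=0.5798; Δt_x=3.8637, Δt_y=1.0353
    y: enter (3,0) at t=0.5798 ← occupied
  → r_1 = 0.5798
beam 2: φ=-90°, α=330°
  dir = (cos 330°, sin 330°) = (0.8660, -0.5000); from cell (3,1)
  next x-line at t=0.3811, next y-line at t=1.1200; Δt_x=1.1547, Δt_y=2.0000
    x: enter (4,1) at t=0.3811
    y: enter (4,0) at t=1.1200 ← occupied
  → r_2 = 1.1200
beam 3: φ=-45°, α=15°
  dir = (cos 15°, sin 15°) = (0.9659, 0.2588); from cell (3,1)
  next x-line at t=0.3416, next y-line at t=1.7000; Δt_x=1.0353, Δt_y=3.8637
    x: enter (4,1) at t=0.3416
    x: enter (5,1) at t=1.3769 ← occupied
  → r_3 = 1.3769
beam 4: φ=0°, α=60°
  dir = (cos 60°, sin 60°) = (0.5000, 0.8660); from cell (3,1)
  next x-line at t=0.6600, next y-line at t=0.5081; Δt_x=2.0000, Δt_y=1.1547
    y: enter (3,2) at t=0.5081
    x: enter (4,2) at t=0.6600 ← occupied
  → r_4 = 0.6600
beam 5: φ=45°, α=105°
  dir = (cos 105°, sin 105°) = (-0.2588, 0.9659); from cell (3,1)
  next x-line at t=2.5887, next y-line at t=0.4555; Δt_x=3.8637, Δt_y=1.0353
    y: enter (3,2) at t=0.4555
    y: enter (3,3) at t=1.4908
    y: enter (3,4) at t=2.5261 ← occupied
  → r_5 = 2.5261
beam 6: φ=90°, α=150°
  dir = (cos 150°, sin 150°) = (-0.8660, 0.5000); from cell (3,1)
  next x-line at t=0.7736, next y-line at t=0.8800; Δt_x=1.1547, Δt_y=2.0000
    x: enter (2,1) at t=0.7736
    y: enter (2,2) at t=0.8800 ← occupied
  → r_6 = 0.8800
beam 7: φ=135°, α=195°
  dir = (cos 195°, sin 195°) = (-0.9659, -0.2588); from cell (3,1)
  next x-line at t=0.6936, next y-line at t=2.1637; Δt_x=1.0353, Δt_y=3.8637
    x: enter (2,1) at t=0.6936
    x: enter (1,1) at t=1.7289
    y: enter (1,0) at t=2.1637 ← occupied
  → r_7 = 2.1637

ranges = [0.5798, 1.1200, 1.3769, 0.6600, 2.5261, 0.8800, 2.1637]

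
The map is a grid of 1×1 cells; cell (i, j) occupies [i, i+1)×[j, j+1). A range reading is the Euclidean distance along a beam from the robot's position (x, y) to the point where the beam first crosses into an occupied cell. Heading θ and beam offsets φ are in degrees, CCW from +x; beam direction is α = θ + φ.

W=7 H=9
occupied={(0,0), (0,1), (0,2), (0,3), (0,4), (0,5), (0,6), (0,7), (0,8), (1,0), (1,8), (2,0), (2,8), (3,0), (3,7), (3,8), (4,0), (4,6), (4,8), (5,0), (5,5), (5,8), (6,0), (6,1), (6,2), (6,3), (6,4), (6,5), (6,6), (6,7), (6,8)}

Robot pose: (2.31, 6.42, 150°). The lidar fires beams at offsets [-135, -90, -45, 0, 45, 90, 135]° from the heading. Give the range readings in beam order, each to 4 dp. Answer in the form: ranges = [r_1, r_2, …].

beam 1: φ=-135°, α=15°
  dir = (cos 15°, sin 15°) = (0.9659, 0.2588); from cell (2,6)
  next x-line at t=0.7143, next y-line at t=2.2409; Δt_x=1.0353, Δt_y=3.8637
    x: enter (3,6) at t=0.7143
    x: enter (4,6) at t=1.7496 ← occupied
  → r_1 = 1.7496
beam 2: φ=-90°, α=60°
  dir = (cos 60°, sin 60°) = (0.5000, 0.8660); from cell (2,6)
  next x-line at t=1.3800, next y-line at t=0.6697; Δt_x=2.0000, Δt_y=1.1547
    y: enter (2,7) at t=0.6697
    x: enter (3,7) at t=1.3800 ← occupied
  → r_2 = 1.3800
beam 3: φ=-45°, α=105°
  dir = (cos 105°, sin 105°) = (-0.2588, 0.9659); from cell (2,6)
  next x-line at t=1.1977, next y-line at t=0.6005; Δt_x=3.8637, Δt_y=1.0353
    y: enter (2,7) at t=0.6005
    x: enter (1,7) at t=1.1977
    y: enter (1,8) at t=1.6357 ← occupied
  → r_3 = 1.6357
beam 4: φ=0°, α=150°
  dir = (cos 150°, sin 150°) = (-0.8660, 0.5000); from cell (2,6)
  next x-line at t=0.3580, next y-line at t=1.1600; Δt_x=1.1547, Δt_y=2.0000
    x: enter (1,6) at t=0.3580
    y: enter (1,7) at t=1.1600
    x: enter (0,7) at t=1.5127 ← occupied
  → r_4 = 1.5127
beam 5: φ=45°, α=195°
  dir = (cos 195°, sin 195°) = (-0.9659, -0.2588); from cell (2,6)
  next x-line at t=0.3209, next y-line at t=1.6228; Δt_x=1.0353, Δt_y=3.8637
    x: enter (1,6) at t=0.3209
    x: enter (0,6) at t=1.3562 ← occupied
  → r_5 = 1.3562
beam 6: φ=90°, α=240°
  dir = (cos 240°, sin 240°) = (-0.5000, -0.8660); from cell (2,6)
  next x-line at t=0.6200, next y-line at t=0.4850; Δt_x=2.0000, Δt_y=1.1547
    y: enter (2,5) at t=0.4850
    x: enter (1,5) at t=0.6200
    y: enter (1,4) at t=1.6397
    x: enter (0,4) at t=2.6200 ← occupied
  → r_6 = 2.6200
beam 7: φ=135°, α=285°
  dir = (cos 285°, sin 285°) = (0.2588, -0.9659); from cell (2,6)
  next x-line at t=2.6660, next y-line at t=0.4348; Δt_x=3.8637, Δt_y=1.0353
    y: enter (2,5) at t=0.4348
    y: enter (2,4) at t=1.4701
    y: enter (2,3) at t=2.5054
    x: enter (3,3) at t=2.6660
    y: enter (3,2) at t=3.5406
    y: enter (3,1) at t=4.5759
    y: enter (3,0) at t=5.6112 ← occupied
  → r_7 = 5.6112

ranges = [1.7496, 1.3800, 1.6357, 1.5127, 1.3562, 2.6200, 5.6112]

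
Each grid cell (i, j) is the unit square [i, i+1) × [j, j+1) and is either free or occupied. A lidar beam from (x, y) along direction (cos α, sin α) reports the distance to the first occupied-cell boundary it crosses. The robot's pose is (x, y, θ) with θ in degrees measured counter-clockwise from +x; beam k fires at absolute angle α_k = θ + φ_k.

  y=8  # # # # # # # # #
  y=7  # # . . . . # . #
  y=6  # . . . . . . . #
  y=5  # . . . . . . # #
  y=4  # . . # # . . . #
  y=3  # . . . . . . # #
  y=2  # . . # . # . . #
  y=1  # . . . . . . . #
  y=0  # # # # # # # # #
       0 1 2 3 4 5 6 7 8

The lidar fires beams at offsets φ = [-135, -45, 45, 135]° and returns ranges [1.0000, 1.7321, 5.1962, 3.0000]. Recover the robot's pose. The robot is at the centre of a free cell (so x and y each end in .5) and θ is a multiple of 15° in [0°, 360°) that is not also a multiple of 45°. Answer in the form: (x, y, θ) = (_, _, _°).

(x, y, θ) = (5.5, 6.5, 165°)

Enumerate (i+0.5, j+0.5, θ) over the 41 free cells and 16 admissible headings. For each, cast all 4 beams and compare to the given ranges.
  (2.5, 6.5, 210°): beam 1 = 1.5529 ≠ 1.0000 ✗
  (4.5, 5.5, 15°): beam 1 = 0.5774 ≠ 1.0000 ✗
  (4.5, 5.5, 30°): beam 1 = 0.5176 ≠ 1.0000 ✗
  (3.5, 5.5, 165°): beam 1 = 3.0000 ≠ 1.0000 ✗
  …
  (5.5, 6.5, 165°): r_1=1.0000, r_2=1.7321, r_3=5.1962, r_4=3.0000 — all match ✓
Unique over the lattice → pose = (5.5, 6.5, 165°).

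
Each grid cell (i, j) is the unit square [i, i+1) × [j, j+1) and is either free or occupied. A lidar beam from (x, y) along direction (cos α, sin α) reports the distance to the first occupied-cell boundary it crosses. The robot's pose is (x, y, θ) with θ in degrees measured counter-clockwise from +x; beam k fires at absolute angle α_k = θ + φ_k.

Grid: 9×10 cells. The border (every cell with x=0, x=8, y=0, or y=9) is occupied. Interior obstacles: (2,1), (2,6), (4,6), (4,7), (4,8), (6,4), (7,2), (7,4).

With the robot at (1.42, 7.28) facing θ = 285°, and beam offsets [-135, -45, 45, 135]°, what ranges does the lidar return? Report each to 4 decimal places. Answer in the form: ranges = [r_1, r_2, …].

ranges = [0.4850, 0.8400, 0.6697, 1.9861]

beam 1: φ=-135°, α=150°
  d=(-0.8660,0.5000)  start (1,7)  tX=0.4850 tY=1.4400  stride 1/|dx|=1.1547 1/|dy|=2.0000
    cross x-line → (0,7), t=0.4850 (wall)
  → r_1 = 0.4850
beam 2: φ=-45°, α=240°
  d=(-0.5000,-0.8660)  start (1,7)  tX=0.8400 tY=0.3233  stride 1/|dx|=2.0000 1/|dy|=1.1547
    cross y-line → (1,6), t=0.3233
    cross x-line → (0,6), t=0.8400 (wall)
  → r_2 = 0.8400
beam 3: φ=45°, α=330°
  d=(0.8660,-0.5000)  start (1,7)  tX=0.6697 tY=0.5600  stride 1/|dx|=1.1547 1/|dy|=2.0000
    cross y-line → (1,6), t=0.5600
    cross x-line → (2,6), t=0.6697 (wall)
  → r_3 = 0.6697
beam 4: φ=135°, α=60°
  d=(0.5000,0.8660)  start (1,7)  tX=1.1600 tY=0.8314  stride 1/|dx|=2.0000 1/|dy|=1.1547
    cross y-line → (1,8), t=0.8314
    cross x-line → (2,8), t=1.1600
    cross y-line → (2,9), t=1.9861 (wall)
  → r_4 = 1.9861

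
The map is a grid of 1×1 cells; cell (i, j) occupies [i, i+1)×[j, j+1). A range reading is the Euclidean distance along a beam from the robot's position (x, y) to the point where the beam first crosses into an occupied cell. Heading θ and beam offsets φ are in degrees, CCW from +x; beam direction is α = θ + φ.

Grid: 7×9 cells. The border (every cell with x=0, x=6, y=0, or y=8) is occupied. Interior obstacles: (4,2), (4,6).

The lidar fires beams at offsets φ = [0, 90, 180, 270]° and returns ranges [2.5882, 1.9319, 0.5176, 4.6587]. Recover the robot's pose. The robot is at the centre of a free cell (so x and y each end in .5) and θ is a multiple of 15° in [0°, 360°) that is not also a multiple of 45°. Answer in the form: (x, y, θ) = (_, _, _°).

(x, y, θ) = (1.5, 5.5, 15°)

Candidates: 33 free-cell centres × 16 headings = 528 poses. Raycast each; keep the one whose scan matches to 4 dp.
  (3.5, 4.5, 105°): beam 1 = 3.6235 ≠ 2.5882 ✗
  (3.5, 3.5, 330°): beam 1 = 1.0000 ≠ 2.5882 ✗
  (4.5, 7.5, 60°): beam 1 = 0.5774 ≠ 2.5882 ✗
  (3.5, 7.5, 285°): beam 1 = 4.6587 ≠ 2.5882 ✗
  …
  (1.5, 5.5, 15°): r_1=2.5882, r_2=1.9319, r_3=0.5176, r_4=4.6587 — all match ✓
No second candidate reproduces the full scan.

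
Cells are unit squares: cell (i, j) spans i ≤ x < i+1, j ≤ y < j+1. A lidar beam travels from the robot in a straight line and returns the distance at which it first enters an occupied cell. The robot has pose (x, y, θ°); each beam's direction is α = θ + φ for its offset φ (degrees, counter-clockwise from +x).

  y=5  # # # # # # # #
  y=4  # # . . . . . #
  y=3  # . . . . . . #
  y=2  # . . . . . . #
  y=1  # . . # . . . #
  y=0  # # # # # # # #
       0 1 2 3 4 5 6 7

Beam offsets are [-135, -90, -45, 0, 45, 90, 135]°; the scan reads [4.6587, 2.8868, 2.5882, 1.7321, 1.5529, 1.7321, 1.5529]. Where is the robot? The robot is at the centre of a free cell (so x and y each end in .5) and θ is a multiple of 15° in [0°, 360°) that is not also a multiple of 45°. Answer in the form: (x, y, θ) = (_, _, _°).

Candidates: 22 free-cell centres × 16 headings = 352 poses. Raycast each; keep the one whose scan matches to 4 dp.
  (3.5, 4.5, 105°): beam 1 = 4.0415 ≠ 4.6587 ✗
  (6.5, 4.5, 285°): beam 1 = 1.0000 ≠ 4.6587 ✗
  (3.5, 2.5, 210°): beam 1 = 2.5882 ≠ 4.6587 ✗
  (1.5, 3.5, 75°): beam 1 = 2.8868 ≠ 4.6587 ✗
  …
  (5.5, 3.5, 330°): r_1=4.6587, r_2=2.8868, r_3=2.5882, r_4=1.7321, r_5=1.5529, r_6=1.7321, r_7=1.5529 — all match ✓
Unique over the lattice → pose = (5.5, 3.5, 330°).

(x, y, θ) = (5.5, 3.5, 330°)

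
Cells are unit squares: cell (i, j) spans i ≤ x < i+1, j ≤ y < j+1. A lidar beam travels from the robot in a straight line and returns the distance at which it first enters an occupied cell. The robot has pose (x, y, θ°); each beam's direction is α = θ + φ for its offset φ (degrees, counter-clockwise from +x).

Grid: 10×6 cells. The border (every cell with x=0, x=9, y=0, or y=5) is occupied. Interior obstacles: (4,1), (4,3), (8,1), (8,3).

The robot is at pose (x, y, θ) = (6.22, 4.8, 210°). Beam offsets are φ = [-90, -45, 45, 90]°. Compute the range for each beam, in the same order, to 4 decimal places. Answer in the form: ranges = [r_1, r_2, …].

beam 1: φ=-90°, α=120°
  cosα=-0.5000 sinα=0.8660 | (6,4) | tMaxX 0.4400 tMaxY 0.2309 | tΔX 2.0000 tΔY 1.1547
    t=0.2309 [y] (6,5) — stop
  → r_1 = 0.2309
beam 2: φ=-45°, α=165°
  cosα=-0.9659 sinα=0.2588 | (6,4) | tMaxX 0.2278 tMaxY 0.7727 | tΔX 1.0353 tΔY 3.8637
    t=0.2278 [x] (5,4)
    t=0.7727 [y] (5,5) — stop
  → r_2 = 0.7727
beam 3: φ=45°, α=255°
  cosα=-0.2588 sinα=-0.9659 | (6,4) | tMaxX 0.8500 tMaxY 0.8282 | tΔX 3.8637 tΔY 1.0353
    t=0.8282 [y] (6,3)
    t=0.8500 [x] (5,3)
    t=1.8635 [y] (5,2)
    t=2.8988 [y] (5,1)
    t=3.9340 [y] (5,0) — stop
  → r_3 = 3.9340
beam 4: φ=90°, α=300°
  cosα=0.5000 sinα=-0.8660 | (6,4) | tMaxX 1.5600 tMaxY 0.9238 | tΔX 2.0000 tΔY 1.1547
    t=0.9238 [y] (6,3)
    t=1.5600 [x] (7,3)
    t=2.0785 [y] (7,2)
    t=3.2332 [y] (7,1)
    t=3.5600 [x] (8,1) — stop
  → r_4 = 3.5600

ranges = [0.2309, 0.7727, 3.9340, 3.5600]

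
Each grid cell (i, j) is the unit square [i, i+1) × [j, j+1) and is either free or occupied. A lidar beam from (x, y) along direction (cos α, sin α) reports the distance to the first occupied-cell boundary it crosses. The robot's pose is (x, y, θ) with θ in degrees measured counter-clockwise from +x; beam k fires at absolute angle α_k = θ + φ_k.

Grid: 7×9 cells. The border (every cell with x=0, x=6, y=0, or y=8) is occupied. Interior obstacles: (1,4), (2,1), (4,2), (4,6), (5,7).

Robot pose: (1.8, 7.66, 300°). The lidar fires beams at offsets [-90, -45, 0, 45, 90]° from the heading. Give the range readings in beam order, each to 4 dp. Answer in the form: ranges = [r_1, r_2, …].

beam 1: φ=-90°, α=210°
  d=(-0.8660,-0.5000)  start (1,7)  tX=0.9238 tY=1.3200  stride 1/|dx|=1.1547 1/|dy|=2.0000
    cross x-line → (0,7), t=0.9238 (wall)
  → r_1 = 0.9238
beam 2: φ=-45°, α=255°
  d=(-0.2588,-0.9659)  start (1,7)  tX=3.0910 tY=0.6833  stride 1/|dx|=3.8637 1/|dy|=1.0353
    cross y-line → (1,6), t=0.6833
    cross y-line → (1,5), t=1.7186
    cross y-line → (1,4), t=2.7538 (wall)
  → r_2 = 2.7538
beam 3: φ=0°, α=300°
  d=(0.5000,-0.8660)  start (1,7)  tX=0.4000 tY=0.7621  stride 1/|dx|=2.0000 1/|dy|=1.1547
    cross x-line → (2,7), t=0.4000
    cross y-line → (2,6), t=0.7621
    cross y-line → (2,5), t=1.9168
    cross x-line → (3,5), t=2.4000
    cross y-line → (3,4), t=3.0715
    cross y-line → (3,3), t=4.2262
    cross x-line → (4,3), t=4.4000
    cross y-line → (4,2), t=5.3809 (wall)
  → r_3 = 5.3809
beam 4: φ=45°, α=345°
  d=(0.9659,-0.2588)  start (1,7)  tX=0.2071 tY=2.5500  stride 1/|dx|=1.0353 1/|dy|=3.8637
    cross x-line → (2,7), t=0.2071
    cross x-line → (3,7), t=1.2423
    cross x-line → (4,7), t=2.2776
    cross y-line → (4,6), t=2.5500 (wall)
  → r_4 = 2.5500
beam 5: φ=90°, α=30°
  d=(0.8660,0.5000)  start (1,7)  tX=0.2309 tY=0.6800  stride 1/|dx|=1.1547 1/|dy|=2.0000
    cross x-line → (2,7), t=0.2309
    cross y-line → (2,8), t=0.6800 (wall)
  → r_5 = 0.6800

ranges = [0.9238, 2.7538, 5.3809, 2.5500, 0.6800]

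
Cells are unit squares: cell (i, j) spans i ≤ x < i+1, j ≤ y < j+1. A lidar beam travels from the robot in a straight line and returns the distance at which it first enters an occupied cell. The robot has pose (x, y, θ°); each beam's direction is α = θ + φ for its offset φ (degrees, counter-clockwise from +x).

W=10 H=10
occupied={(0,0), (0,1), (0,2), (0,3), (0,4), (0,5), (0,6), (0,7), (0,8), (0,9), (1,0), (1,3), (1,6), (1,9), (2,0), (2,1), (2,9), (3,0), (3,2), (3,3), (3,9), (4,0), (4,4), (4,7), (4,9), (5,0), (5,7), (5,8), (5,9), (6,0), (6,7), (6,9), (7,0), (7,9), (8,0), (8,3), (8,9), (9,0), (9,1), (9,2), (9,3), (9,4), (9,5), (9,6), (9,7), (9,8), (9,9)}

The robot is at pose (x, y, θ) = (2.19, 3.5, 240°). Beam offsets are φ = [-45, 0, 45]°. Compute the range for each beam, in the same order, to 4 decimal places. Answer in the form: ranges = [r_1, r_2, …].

beam 1: φ=-45°, α=195°
  cosα=-0.9659 sinα=-0.2588 | (2,3) | tMaxX 0.1967 tMaxY 1.9319 | tΔX 1.0353 tΔY 3.8637
    t=0.1967 [x] (1,3) — stop
  → r_1 = 0.1967
beam 2: φ=0°, α=240°
  cosα=-0.5000 sinα=-0.8660 | (2,3) | tMaxX 0.3800 tMaxY 0.5774 | tΔX 2.0000 tΔY 1.1547
    t=0.3800 [x] (1,3) — stop
  → r_2 = 0.3800
beam 3: φ=45°, α=285°
  cosα=0.2588 sinα=-0.9659 | (2,3) | tMaxX 3.1296 tMaxY 0.5176 | tΔX 3.8637 tΔY 1.0353
    t=0.5176 [y] (2,2)
    t=1.5529 [y] (2,1) — stop
  → r_3 = 1.5529

ranges = [0.1967, 0.3800, 1.5529]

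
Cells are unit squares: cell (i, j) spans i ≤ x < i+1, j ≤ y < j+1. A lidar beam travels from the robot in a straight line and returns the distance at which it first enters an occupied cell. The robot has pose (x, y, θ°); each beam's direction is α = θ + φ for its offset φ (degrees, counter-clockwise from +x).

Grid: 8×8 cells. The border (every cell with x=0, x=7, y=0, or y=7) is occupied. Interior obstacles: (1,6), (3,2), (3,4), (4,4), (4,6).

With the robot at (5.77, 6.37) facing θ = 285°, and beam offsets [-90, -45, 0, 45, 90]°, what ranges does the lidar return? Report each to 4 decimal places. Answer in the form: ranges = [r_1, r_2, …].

ranges = [0.7972, 1.5819, 4.7524, 1.4203, 1.2734]

beam 1: φ=-90°, α=195°
  cosα=-0.9659 sinα=-0.2588 | (5,6) | tMaxX 0.7972 tMaxY 1.4296 | tΔX 1.0353 tΔY 3.8637
    t=0.7972 [x] (4,6) — stop
  → r_1 = 0.7972
beam 2: φ=-45°, α=240°
  cosα=-0.5000 sinα=-0.8660 | (5,6) | tMaxX 1.5400 tMaxY 0.4272 | tΔX 2.0000 tΔY 1.1547
    t=0.4272 [y] (5,5)
    t=1.5400 [x] (4,5)
    t=1.5819 [y] (4,4) — stop
  → r_2 = 1.5819
beam 3: φ=0°, α=285°
  cosα=0.2588 sinα=-0.9659 | (5,6) | tMaxX 0.8887 tMaxY 0.3831 | tΔX 3.8637 tΔY 1.0353
    t=0.3831 [y] (5,5)
    t=0.8887 [x] (6,5)
    t=1.4183 [y] (6,4)
    t=2.4536 [y] (6,3)
    t=3.4889 [y] (6,2)
    t=4.5242 [y] (6,1)
    t=4.7524 [x] (7,1) — stop
  → r_3 = 4.7524
beam 4: φ=45°, α=330°
  cosα=0.8660 sinα=-0.5000 | (5,6) | tMaxX 0.2656 tMaxY 0.7400 | tΔX 1.1547 tΔY 2.0000
    t=0.2656 [x] (6,6)
    t=0.7400 [y] (6,5)
    t=1.4203 [x] (7,5) — stop
  → r_4 = 1.4203
beam 5: φ=90°, α=15°
  cosα=0.9659 sinα=0.2588 | (5,6) | tMaxX 0.2381 tMaxY 2.4341 | tΔX 1.0353 tΔY 3.8637
    t=0.2381 [x] (6,6)
    t=1.2734 [x] (7,6) — stop
  → r_5 = 1.2734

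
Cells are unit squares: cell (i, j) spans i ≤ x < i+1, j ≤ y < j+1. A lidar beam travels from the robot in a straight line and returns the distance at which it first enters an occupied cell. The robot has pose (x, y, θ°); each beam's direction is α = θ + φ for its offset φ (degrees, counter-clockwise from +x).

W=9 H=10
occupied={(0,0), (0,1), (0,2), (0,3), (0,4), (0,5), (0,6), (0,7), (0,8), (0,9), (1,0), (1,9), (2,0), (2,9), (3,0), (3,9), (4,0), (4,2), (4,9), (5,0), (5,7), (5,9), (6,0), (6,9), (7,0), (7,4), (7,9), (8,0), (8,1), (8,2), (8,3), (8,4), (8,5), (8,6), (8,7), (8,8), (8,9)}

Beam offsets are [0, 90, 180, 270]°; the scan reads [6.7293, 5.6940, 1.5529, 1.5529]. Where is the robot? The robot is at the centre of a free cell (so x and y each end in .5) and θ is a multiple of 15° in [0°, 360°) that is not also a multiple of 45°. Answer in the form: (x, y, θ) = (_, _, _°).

The pose lattice has 53·16 = 848 candidates. Test each by forward raycasting.
  (3.5, 5.5, 285°): beam 1 = 2.5882 ≠ 6.7293 ✗
  (3.5, 6.5, 150°): beam 1 = 2.8868 ≠ 6.7293 ✗
  (7.5, 3.5, 240°): beam 1 = 2.8868 ≠ 6.7293 ✗
  (1.5, 3.5, 30°): beam 1 = 7.5056 ≠ 6.7293 ✗
  …
  (2.5, 7.5, 285°): r_1=6.7293, r_2=5.6940, r_3=1.5529, r_4=1.5529 — all match ✓
Only this pose fits every beam.

(x, y, θ) = (2.5, 7.5, 285°)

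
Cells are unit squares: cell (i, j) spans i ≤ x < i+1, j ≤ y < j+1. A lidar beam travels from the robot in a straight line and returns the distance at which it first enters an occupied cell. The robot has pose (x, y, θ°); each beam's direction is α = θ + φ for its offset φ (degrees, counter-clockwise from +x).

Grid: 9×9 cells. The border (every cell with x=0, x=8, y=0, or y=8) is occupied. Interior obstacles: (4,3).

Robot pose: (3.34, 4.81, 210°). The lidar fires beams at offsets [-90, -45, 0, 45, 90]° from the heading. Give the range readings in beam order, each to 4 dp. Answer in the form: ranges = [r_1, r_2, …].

ranges = [3.6835, 2.4225, 2.7020, 3.9444, 1.3200]

beam 1: φ=-90°, α=120°
  cosα=-0.5000 sinα=0.8660 | (3,4) | tMaxX 0.6800 tMaxY 0.2194 | tΔX 2.0000 tΔY 1.1547
    t=0.2194 [y] (3,5)
    t=0.6800 [x] (2,5)
    t=1.3741 [y] (2,6)
    t=2.5288 [y] (2,7)
    t=2.6800 [x] (1,7)
    t=3.6835 [y] (1,8) — stop
  → r_1 = 3.6835
beam 2: φ=-45°, α=165°
  cosα=-0.9659 sinα=0.2588 | (3,4) | tMaxX 0.3520 tMaxY 0.7341 | tΔX 1.0353 tΔY 3.8637
    t=0.3520 [x] (2,4)
    t=0.7341 [y] (2,5)
    t=1.3873 [x] (1,5)
    t=2.4225 [x] (0,5) — stop
  → r_2 = 2.4225
beam 3: φ=0°, α=210°
  cosα=-0.8660 sinα=-0.5000 | (3,4) | tMaxX 0.3926 tMaxY 1.6200 | tΔX 1.1547 tΔY 2.0000
    t=0.3926 [x] (2,4)
    t=1.5473 [x] (1,4)
    t=1.6200 [y] (1,3)
    t=2.7020 [x] (0,3) — stop
  → r_3 = 2.7020
beam 4: φ=45°, α=255°
  cosα=-0.2588 sinα=-0.9659 | (3,4) | tMaxX 1.3137 tMaxY 0.8386 | tΔX 3.8637 tΔY 1.0353
    t=0.8386 [y] (3,3)
    t=1.3137 [x] (2,3)
    t=1.8738 [y] (2,2)
    t=2.9091 [y] (2,1)
    t=3.9444 [y] (2,0) — stop
  → r_4 = 3.9444
beam 5: φ=90°, α=300°
  cosα=0.5000 sinα=-0.8660 | (3,4) | tMaxX 1.3200 tMaxY 0.9353 | tΔX 2.0000 tΔY 1.1547
    t=0.9353 [y] (3,3)
    t=1.3200 [x] (4,3) — stop
  → r_5 = 1.3200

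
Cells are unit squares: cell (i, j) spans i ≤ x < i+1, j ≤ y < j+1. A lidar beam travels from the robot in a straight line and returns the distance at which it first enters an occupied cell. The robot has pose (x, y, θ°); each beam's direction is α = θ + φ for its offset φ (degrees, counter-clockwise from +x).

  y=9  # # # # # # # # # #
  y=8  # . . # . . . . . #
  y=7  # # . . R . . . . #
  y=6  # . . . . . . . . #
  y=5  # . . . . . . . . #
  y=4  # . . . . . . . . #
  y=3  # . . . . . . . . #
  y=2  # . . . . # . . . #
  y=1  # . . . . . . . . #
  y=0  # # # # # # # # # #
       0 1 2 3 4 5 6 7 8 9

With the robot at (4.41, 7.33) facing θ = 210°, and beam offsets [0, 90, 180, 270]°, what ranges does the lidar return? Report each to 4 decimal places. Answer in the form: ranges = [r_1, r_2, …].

beam 1: φ=0°, α=210°
  d=(-0.8660,-0.5000)  start (4,7)  tX=0.4734 tY=0.6600  stride 1/|dx|=1.1547 1/|dy|=2.0000
    cross x-line → (3,7), t=0.4734
    cross y-line → (3,6), t=0.6600
    cross x-line → (2,6), t=1.6281
    cross y-line → (2,5), t=2.6600
    cross x-line → (1,5), t=2.7828
    cross x-line → (0,5), t=3.9375 (wall)
  → r_1 = 3.9375
beam 2: φ=90°, α=300°
  d=(0.5000,-0.8660)  start (4,7)  tX=1.1800 tY=0.3811  stride 1/|dx|=2.0000 1/|dy|=1.1547
    cross y-line → (4,6), t=0.3811
    cross x-line → (5,6), t=1.1800
    cross y-line → (5,5), t=1.5358
    cross y-line → (5,4), t=2.6905
    cross x-line → (6,4), t=3.1800
    cross y-line → (6,3), t=3.8452
    cross y-line → (6,2), t=4.9999
    cross x-line → (7,2), t=5.1800
    cross y-line → (7,1), t=6.1546
    cross x-line → (8,1), t=7.1800
    cross y-line → (8,0), t=7.3093 (wall)
  → r_2 = 7.3093
beam 3: φ=180°, α=30°
  d=(0.8660,0.5000)  start (4,7)  tX=0.6813 tY=1.3400  stride 1/|dx|=1.1547 1/|dy|=2.0000
    cross x-line → (5,7), t=0.6813
    cross y-line → (5,8), t=1.3400
    cross x-line → (6,8), t=1.8360
    cross x-line → (7,8), t=2.9907
    cross y-line → (7,9), t=3.3400 (wall)
  → r_3 = 3.3400
beam 4: φ=270°, α=120°
  d=(-0.5000,0.8660)  start (4,7)  tX=0.8200 tY=0.7736  stride 1/|dx|=2.0000 1/|dy|=1.1547
    cross y-line → (4,8), t=0.7736
    cross x-line → (3,8), t=0.8200 (wall)
  → r_4 = 0.8200

ranges = [3.9375, 7.3093, 3.3400, 0.8200]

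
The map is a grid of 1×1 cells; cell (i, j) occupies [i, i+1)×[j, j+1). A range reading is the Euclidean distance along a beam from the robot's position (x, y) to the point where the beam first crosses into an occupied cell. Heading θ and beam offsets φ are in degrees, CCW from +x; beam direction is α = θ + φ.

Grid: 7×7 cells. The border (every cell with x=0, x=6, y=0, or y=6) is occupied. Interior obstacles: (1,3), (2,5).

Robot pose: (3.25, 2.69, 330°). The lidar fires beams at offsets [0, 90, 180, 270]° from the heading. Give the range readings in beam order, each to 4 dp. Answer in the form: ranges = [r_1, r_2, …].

beam 1: φ=0°, α=330°
  direction (0.8660, -0.5000); cell (3,2); t to first gridline: x 0.8660, y 1.3800 (then +1.1547 / +2.0000)
    (4,2) via x @ 0.8660
    (4,1) via y @ 1.3800
    (5,1) via x @ 2.0207
    (6,1) via x @ 3.1754  # hit
  → r_1 = 3.1754
beam 2: φ=90°, α=60°
  direction (0.5000, 0.8660); cell (3,2); t to first gridline: x 1.5000, y 0.3580 (then +2.0000 / +1.1547)
    (3,3) via y @ 0.3580
    (4,3) via x @ 1.5000
    (4,4) via y @ 1.5127
    (4,5) via y @ 2.6674
    (5,5) via x @ 3.5000
    (5,6) via y @ 3.8221  # hit
  → r_2 = 3.8221
beam 3: φ=180°, α=150°
  direction (-0.8660, 0.5000); cell (3,2); t to first gridline: x 0.2887, y 0.6200 (then +1.1547 / +2.0000)
    (2,2) via x @ 0.2887
    (2,3) via y @ 0.6200
    (1,3) via x @ 1.4434  # hit
  → r_3 = 1.4434
beam 4: φ=270°, α=240°
  direction (-0.5000, -0.8660); cell (3,2); t to first gridline: x 0.5000, y 0.7967 (then +2.0000 / +1.1547)
    (2,2) via x @ 0.5000
    (2,1) via y @ 0.7967
    (2,0) via y @ 1.9514  # hit
  → r_4 = 1.9514

ranges = [3.1754, 3.8221, 1.4434, 1.9514]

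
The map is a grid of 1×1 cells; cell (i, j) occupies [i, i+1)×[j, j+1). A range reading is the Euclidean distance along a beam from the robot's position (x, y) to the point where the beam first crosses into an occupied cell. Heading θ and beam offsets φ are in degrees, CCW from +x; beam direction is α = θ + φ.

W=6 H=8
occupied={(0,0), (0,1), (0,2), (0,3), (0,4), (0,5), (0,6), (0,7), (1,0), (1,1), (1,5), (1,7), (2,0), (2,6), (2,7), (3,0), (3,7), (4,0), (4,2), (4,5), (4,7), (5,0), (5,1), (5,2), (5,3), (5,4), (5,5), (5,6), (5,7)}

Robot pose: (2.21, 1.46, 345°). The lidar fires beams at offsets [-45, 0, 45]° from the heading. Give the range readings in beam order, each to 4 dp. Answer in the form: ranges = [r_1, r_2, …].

ranges = [0.5312, 1.7773, 2.0669]

beam 1: φ=-45°, α=300°
  cosα=0.5000 sinα=-0.8660 | (2,1) | tMaxX 1.5800 tMaxY 0.5312 | tΔX 2.0000 tΔY 1.1547
    t=0.5312 [y] (2,0) — stop
  → r_1 = 0.5312
beam 2: φ=0°, α=345°
  cosα=0.9659 sinα=-0.2588 | (2,1) | tMaxX 0.8179 tMaxY 1.7773 | tΔX 1.0353 tΔY 3.8637
    t=0.8179 [x] (3,1)
    t=1.7773 [y] (3,0) — stop
  → r_2 = 1.7773
beam 3: φ=45°, α=30°
  cosα=0.8660 sinα=0.5000 | (2,1) | tMaxX 0.9122 tMaxY 1.0800 | tΔX 1.1547 tΔY 2.0000
    t=0.9122 [x] (3,1)
    t=1.0800 [y] (3,2)
    t=2.0669 [x] (4,2) — stop
  → r_3 = 2.0669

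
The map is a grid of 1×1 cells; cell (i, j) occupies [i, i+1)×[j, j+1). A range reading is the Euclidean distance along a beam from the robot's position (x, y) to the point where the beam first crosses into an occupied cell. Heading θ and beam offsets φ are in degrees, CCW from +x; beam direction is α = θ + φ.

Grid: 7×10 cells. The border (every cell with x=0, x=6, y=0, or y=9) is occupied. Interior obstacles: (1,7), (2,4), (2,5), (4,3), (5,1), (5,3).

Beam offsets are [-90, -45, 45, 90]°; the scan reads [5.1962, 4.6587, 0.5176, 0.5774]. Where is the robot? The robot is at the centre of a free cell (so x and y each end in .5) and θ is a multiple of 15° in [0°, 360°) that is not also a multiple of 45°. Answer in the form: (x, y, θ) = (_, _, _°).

(x, y, θ) = (5.5, 8.5, 300°)

The pose lattice has 34·16 = 544 candidates. Test each by forward raycasting.
  (2.5, 3.5, 165°): beam 1 = 0.5176 ≠ 5.1962 ✗
  (4.5, 2.5, 120°): beam 1 = 1.0000 ≠ 5.1962 ✗
  (3.5, 4.5, 195°): beam 1 = 4.6587 ≠ 5.1962 ✗
  (5.5, 5.5, 255°): beam 1 = 4.6587 ≠ 5.1962 ✗
  …
  (5.5, 8.5, 300°): r_1=5.1962, r_2=4.6587, r_3=0.5176, r_4=0.5774 — all match ✓
Only this pose fits every beam.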